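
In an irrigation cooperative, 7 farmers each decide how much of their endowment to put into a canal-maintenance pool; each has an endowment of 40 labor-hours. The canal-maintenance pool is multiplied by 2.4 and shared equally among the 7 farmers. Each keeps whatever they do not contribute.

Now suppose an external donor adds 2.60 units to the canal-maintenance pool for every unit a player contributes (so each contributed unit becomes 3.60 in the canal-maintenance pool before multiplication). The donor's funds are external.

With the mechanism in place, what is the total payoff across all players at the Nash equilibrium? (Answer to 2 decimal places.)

Under the mechanism each unit contributed yields 2.4 × 3.60 / 7 = 1.2343 back to its contributor per unit of net cost, which exceeds 1, making full contribution the dominant choice for everyone.
At the Nash equilibrium everyone contributes 40. Group total payoff = 2.4 × 3.60 × 280 = 2419.20.

2419.20 labor-hours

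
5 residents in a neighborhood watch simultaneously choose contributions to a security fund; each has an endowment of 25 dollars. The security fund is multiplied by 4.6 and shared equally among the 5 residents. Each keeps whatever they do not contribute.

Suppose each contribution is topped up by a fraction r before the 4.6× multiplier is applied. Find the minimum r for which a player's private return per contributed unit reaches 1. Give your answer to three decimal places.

0.087

With matching at rate r, one contributed unit becomes (1 + r) in the security fund and returns 4.6 × (1 + r) / 5 to the contributor.
Setting this equal to 1: 1 + r = 5/4.6 = 1.0870.
So the minimum matching rate is r = 1.0870 − 1 = 0.087.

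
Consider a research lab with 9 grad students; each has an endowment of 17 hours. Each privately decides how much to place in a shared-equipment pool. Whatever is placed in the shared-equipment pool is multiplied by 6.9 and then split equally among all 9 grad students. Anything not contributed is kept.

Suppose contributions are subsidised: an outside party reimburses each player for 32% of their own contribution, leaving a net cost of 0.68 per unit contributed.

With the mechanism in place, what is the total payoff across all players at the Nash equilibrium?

With the mechanism, a contributed unit returns (6.9/9) / 0.68 = 1.1275 per unit of net cost to the contributor — now above 1 — so contributing fully is weakly dominant for every player.
So the Nash equilibrium is full contribution by all 9; the group earns 9 × (17 × 0.32 + 6.9 × 17) = 1104.66.

1104.66 hours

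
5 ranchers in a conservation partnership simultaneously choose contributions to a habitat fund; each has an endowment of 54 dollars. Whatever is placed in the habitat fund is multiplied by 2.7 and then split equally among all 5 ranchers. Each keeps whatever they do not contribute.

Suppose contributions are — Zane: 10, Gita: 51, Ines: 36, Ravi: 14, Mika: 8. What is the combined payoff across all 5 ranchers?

472.30 dollars

Total contributed: 10 + 51 + 36 + 14 + 8 = 119; total kept: 5 × 54 − 119 = 151.
The habitat fund pays out 2.7 × 119 = 321.30 in aggregate.
Group total = 151 + 321.30 = 472.30.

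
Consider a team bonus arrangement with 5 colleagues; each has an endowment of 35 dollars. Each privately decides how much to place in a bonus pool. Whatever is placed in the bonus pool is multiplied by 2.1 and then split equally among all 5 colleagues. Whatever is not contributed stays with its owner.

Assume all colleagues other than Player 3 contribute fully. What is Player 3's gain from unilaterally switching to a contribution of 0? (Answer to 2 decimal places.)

20.30 dollars

Switching from a contribution of 35 to 0 lets Player 3 keep an extra 35 dollars, but lowers the bonus pool by 35, which costs Player 3 their own share of that drop: 2.1/5 × 35 = 14.70.
Net gain = 35 − 14.70 = 20.30. The private return per contributed unit (0.4200) is below 1, so free-riding is indeed the best response regardless of what the others do.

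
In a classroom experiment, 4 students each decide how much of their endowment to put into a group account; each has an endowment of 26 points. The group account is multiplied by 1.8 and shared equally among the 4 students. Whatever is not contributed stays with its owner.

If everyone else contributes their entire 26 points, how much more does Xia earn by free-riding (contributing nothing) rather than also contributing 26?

Switching from a contribution of 26 to 0 lets Xia keep an extra 26 points, but lowers the group account by 26, which costs Xia their own share of that drop: 1.8/4 × 26 = 11.70.
Net gain = 26 − 11.70 = 14.30. The private return per contributed unit (0.4500) is below 1, so free-riding is indeed the best response regardless of what the others do.

14.30 points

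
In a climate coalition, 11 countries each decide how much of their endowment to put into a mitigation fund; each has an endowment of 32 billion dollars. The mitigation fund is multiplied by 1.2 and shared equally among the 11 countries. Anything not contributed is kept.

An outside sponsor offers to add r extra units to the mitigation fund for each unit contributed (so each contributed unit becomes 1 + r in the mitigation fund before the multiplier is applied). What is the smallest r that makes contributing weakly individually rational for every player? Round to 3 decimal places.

With matching at rate r, one contributed unit becomes (1 + r) in the mitigation fund and returns 1.2 × (1 + r) / 11 to the contributor.
Setting this equal to 1: 1 + r = 11/1.2 = 9.1667.
So the minimum matching rate is r = 9.1667 − 1 = 8.167.

8.167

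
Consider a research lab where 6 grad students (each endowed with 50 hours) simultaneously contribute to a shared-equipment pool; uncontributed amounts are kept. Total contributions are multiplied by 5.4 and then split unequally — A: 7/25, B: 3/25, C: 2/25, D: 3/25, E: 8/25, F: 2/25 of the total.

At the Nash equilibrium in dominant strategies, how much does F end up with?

93.20 hours

For player j, contributing a unit is worthwhile iff 5.4 × (j's share) ≥ 1, i.e. iff j's share is at least 0.1852.
The shares above 0.1852 belong to A and E, contributing 50 each; the remaining 4 contribute 0. Total contributed: 100.
F keeps 50 and receives 5.4 × 100 × 2/25 = 43.20 from the shared-equipment pool, for a payoff of 93.20.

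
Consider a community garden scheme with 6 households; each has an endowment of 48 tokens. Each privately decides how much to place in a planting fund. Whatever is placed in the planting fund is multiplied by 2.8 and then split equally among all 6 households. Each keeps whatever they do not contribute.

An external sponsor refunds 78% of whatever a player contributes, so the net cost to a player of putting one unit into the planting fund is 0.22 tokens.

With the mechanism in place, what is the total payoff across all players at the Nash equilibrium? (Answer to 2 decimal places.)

The effective private return per unit is now (2.8/6) / 0.22 = 2.1212 > 1, so every player's dominant strategy flips to full contribution.
So the Nash equilibrium is full contribution by all 6; the group earns 6 × (48 × 0.78 + 2.8 × 48) = 1031.04.

1031.04 tokens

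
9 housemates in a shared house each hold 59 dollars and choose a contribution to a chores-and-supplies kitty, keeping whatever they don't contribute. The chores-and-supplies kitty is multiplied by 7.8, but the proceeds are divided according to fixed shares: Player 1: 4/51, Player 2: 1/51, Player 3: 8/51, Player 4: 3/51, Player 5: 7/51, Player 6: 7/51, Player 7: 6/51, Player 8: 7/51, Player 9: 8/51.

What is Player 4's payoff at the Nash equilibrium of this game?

194.35 dollars

Player j's private return per contributed unit is 7.8 × (j's share). Contributing is weakly dominant for j when that share is at least 1/7.8 = 0.1282, and contributing 0 is dominant otherwise.
The shares above 0.1282 belong to Player 3, Player 5, Player 6, Player 8 and Player 9, contributing 59 each; the remaining 4 contribute 0. Total contributed: 295.
Player 4 keeps 59 and receives 7.8 × 295 × 3/51 = 135.35 from the chores-and-supplies kitty, for a payoff of 194.35.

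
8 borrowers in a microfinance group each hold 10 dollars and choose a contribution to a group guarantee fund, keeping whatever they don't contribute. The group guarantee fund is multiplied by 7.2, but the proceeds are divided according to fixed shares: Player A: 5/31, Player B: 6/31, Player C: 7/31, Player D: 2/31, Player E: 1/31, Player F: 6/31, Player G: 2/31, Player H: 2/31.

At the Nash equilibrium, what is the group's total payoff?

Each unit j contributes comes back to j as 7.2 × (j's share), so j prefers to contribute only if that share exceeds 1/7.2 = 0.1389; otherwise keeping the unit dominates.
The shares above 0.1389 belong to Player A, Player B, Player C and Player F, contributing 10 each; the remaining 4 contribute 0. Total contributed: 40.
The group guarantee fund pays out 7.2 × 40 = 288.00 in total (split across the unequal shares, but the aggregate is all that matters for the group sum).
The 4 free-riders keep 10 each, adding 40. Group total = 40 + 288.00 = 328.00.

328.00 dollars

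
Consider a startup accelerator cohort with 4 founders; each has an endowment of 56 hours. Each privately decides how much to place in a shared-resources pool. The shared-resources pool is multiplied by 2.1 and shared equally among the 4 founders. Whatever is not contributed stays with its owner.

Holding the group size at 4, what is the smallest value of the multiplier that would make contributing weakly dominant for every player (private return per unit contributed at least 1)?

4

A contributed unit returns (multiplier)/4 to its contributor.
This reaches 1 exactly when the multiplier is 4.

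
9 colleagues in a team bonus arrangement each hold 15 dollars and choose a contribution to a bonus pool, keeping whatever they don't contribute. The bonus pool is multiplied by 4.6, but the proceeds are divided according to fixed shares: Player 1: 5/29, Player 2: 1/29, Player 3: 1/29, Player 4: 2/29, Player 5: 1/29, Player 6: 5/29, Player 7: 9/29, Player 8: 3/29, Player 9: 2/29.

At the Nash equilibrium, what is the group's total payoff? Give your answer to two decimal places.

189.00 dollars

Each unit j contributes comes back to j as 4.6 × (j's share), so j prefers to contribute only if that share exceeds 1/4.6 = 0.2174; otherwise keeping the unit dominates.
Player 7 alone (share 9/29) is above the threshold, contributing 15; the remaining 8 contribute 0. Total contributed: 15.
The bonus pool pays out 4.6 × 15 = 69.00 in total (split across the unequal shares, but the aggregate is all that matters for the group sum).
The 8 free-riders keep 15 each, adding 120. Group total = 120 + 69.00 = 189.00.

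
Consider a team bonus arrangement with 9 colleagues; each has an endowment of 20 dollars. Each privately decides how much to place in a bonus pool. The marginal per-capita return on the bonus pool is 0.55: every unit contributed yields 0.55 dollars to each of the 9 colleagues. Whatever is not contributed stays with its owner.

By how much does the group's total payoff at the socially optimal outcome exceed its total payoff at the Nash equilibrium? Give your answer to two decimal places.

The private return per contributed unit is 0.55 < 1, so contributing 0 is dominant for every player. At the Nash equilibrium everyone keeps their 20, and the group total is 9 × 20 = 180.
Each contributed unit returns 4.950 to the group as a whole (0.55 to each of 9 players), which exceeds 1, so the social optimum is full contribution: group total = 4.950 × 180 = 891.00.
Efficiency loss = 891.00 − 180 = 711.00.

711.00 dollars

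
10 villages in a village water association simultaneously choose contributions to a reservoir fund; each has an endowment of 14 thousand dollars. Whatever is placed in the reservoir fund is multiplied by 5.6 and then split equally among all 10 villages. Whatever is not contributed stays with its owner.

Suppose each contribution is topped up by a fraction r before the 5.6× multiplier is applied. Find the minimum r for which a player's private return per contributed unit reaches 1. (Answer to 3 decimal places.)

0.786

With matching at rate r, one contributed unit becomes (1 + r) in the reservoir fund and returns 5.6 × (1 + r) / 10 to the contributor.
Setting this equal to 1: 1 + r = 10/5.6 = 1.7857.
So the minimum matching rate is r = 1.7857 − 1 = 0.786.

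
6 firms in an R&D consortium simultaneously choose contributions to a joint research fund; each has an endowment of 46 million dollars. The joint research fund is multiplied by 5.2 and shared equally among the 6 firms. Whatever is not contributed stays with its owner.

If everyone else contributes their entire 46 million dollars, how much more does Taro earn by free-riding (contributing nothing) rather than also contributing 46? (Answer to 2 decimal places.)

6.13 million dollars

Switching from a contribution of 46 to 0 lets Taro keep an extra 46 million dollars, but lowers the joint research fund by 46, which costs Taro their own share of that drop: 5.2/6 × 46 = 39.87.
Net gain = 46 − 39.87 = 6.13. The private return per contributed unit (0.8667) is below 1, so free-riding is indeed the best response regardless of what the others do.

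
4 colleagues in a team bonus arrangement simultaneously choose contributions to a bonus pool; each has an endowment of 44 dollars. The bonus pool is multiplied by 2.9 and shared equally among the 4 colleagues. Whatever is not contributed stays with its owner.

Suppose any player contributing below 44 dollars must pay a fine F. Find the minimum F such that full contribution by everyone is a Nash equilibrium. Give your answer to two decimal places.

12.10 dollars

Given the others contribute fully, the best deviation is to contribute 0 (any partial contribution still incurs the fine and gives up units whose private return 0.7250 is below 1).
Deviating from 44 to 0 saves 44 dollars but forfeits the deviator's share of the drop in the bonus pool: 2.9/4 × 44 = 31.90.
So the deviation gain is 44 − 31.90 = 12.10, and the fine must be at least 12.10 dollars to wipe it out.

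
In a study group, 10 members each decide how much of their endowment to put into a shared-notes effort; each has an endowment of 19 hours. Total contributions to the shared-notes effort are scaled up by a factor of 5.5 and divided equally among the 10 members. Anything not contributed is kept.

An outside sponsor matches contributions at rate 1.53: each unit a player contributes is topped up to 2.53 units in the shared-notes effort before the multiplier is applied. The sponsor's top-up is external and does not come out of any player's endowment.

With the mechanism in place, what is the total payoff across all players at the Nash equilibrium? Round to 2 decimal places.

Under the mechanism each unit contributed yields 5.5 × 2.53 / 10 = 1.3915 back to its contributor per unit of net cost, which exceeds 1, making full contribution the dominant choice for everyone.
At the Nash equilibrium everyone contributes 19. Group total payoff = 5.5 × 2.53 × 190 = 2643.85.

2643.85 hours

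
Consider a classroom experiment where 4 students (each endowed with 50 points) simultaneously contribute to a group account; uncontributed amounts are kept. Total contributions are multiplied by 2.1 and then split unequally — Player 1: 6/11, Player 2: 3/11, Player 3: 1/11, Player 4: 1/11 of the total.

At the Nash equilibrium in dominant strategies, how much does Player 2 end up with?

78.64 points

A player with share s gets back 2.1·s per unit contributed, so full contribution is dominant for anyone with s > 1/2.1 = 0.4762 and zero contribution is dominant for anyone below.
Player 1 alone (share 6/11) is above the threshold, contributing 50; the remaining 3 contribute 0. Total contributed: 50.
Player 2 keeps 50 and receives 2.1 × 50 × 3/11 = 28.64 from the group account, for a payoff of 78.64.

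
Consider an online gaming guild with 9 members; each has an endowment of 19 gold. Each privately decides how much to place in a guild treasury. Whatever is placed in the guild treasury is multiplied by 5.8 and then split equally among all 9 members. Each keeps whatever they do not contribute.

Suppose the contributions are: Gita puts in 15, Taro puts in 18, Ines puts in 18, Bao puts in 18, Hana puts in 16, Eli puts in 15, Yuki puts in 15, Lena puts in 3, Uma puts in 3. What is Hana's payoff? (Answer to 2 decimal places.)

80.98 gold

Total contributed: 15 + 18 + 18 + 18 + 16 + 15 + 15 + 3 + 3 = 121.
Each receives 5.8 × 121 / 9 = 77.98 from the guild treasury.
Hana keeps 19 − 16 = 3, so Hana's payoff is 3 + 77.98 = 80.98.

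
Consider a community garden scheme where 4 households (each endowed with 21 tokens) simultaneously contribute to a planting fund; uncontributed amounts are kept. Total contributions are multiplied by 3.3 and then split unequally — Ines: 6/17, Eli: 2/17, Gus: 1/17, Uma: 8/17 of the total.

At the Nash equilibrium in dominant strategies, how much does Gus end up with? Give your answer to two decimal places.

29.15 tokens

Player j's private return per contributed unit is 3.3 × (j's share). Contributing is weakly dominant for j when that share is at least 1/3.3 = 0.3030, and contributing 0 is dominant otherwise.
Ines and Uma are above the threshold, contributing 21 each; the remaining 2 contribute 0. Total contributed: 42.
Gus keeps 21 and receives 3.3 × 42 × 1/17 = 8.15 from the planting fund, for a payoff of 29.15.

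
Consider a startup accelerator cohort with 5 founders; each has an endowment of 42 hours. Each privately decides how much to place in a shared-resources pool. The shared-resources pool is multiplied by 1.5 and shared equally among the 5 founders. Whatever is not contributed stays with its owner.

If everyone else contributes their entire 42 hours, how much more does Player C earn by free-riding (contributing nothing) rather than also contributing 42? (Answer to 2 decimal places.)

29.40 hours

Switching from a contribution of 42 to 0 lets Player C keep an extra 42 hours, but lowers the shared-resources pool by 42, which costs Player C their own share of that drop: 1.5/5 × 42 = 12.60.
Net gain = 42 − 12.60 = 29.40. The private return per contributed unit (0.3000) is below 1, so free-riding is indeed the best response regardless of what the others do.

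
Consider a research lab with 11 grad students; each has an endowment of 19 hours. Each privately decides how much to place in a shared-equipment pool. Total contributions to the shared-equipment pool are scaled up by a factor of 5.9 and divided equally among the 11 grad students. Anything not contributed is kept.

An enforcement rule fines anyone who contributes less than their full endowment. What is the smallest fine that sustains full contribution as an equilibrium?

Given the others contribute fully, the best deviation is to contribute 0 (any partial contribution still incurs the fine and gives up units whose private return 0.5364 is below 1).
Deviating from 19 to 0 saves 19 hours but forfeits the deviator's share of the drop in the shared-equipment pool: 5.9/11 × 19 = 10.19.
So the deviation gain is 19 − 10.19 = 8.81, and the fine must be at least 8.81 hours to wipe it out.

8.81 hours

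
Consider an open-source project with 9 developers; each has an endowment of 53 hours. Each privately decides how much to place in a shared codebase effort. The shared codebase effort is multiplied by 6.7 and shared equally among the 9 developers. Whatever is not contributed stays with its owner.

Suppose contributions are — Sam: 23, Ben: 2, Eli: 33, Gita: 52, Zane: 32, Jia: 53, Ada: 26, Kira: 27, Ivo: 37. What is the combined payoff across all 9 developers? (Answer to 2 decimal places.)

2101.50 hours

Total contributed: 23 + 2 + 33 + 52 + 32 + 53 + 26 + 27 + 37 = 285; total kept: 9 × 53 − 285 = 192.
The shared codebase effort pays out 6.7 × 285 = 1909.50 in aggregate.
Group total = 192 + 1909.50 = 2101.50.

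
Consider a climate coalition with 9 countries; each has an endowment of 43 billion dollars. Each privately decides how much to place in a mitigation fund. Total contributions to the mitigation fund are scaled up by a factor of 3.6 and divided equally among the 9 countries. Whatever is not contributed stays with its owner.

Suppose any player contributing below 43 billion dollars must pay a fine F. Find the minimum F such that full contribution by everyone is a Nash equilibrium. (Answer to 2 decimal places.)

Given the others contribute fully, the best deviation is to contribute 0 (any partial contribution still incurs the fine and gives up units whose private return 0.4000 is below 1).
Deviating from 43 to 0 saves 43 billion dollars but forfeits the deviator's share of the drop in the mitigation fund: 3.6/9 × 43 = 17.20.
So the deviation gain is 43 − 17.20 = 25.80, and the fine must be at least 25.80 billion dollars to wipe it out.

25.80 billion dollars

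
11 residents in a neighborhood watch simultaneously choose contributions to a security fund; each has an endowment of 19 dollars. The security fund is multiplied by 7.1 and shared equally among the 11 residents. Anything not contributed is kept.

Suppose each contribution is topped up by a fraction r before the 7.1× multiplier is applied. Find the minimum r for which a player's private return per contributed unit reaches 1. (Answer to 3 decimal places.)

With matching at rate r, one contributed unit becomes (1 + r) in the security fund and returns 7.1 × (1 + r) / 11 to the contributor.
Setting this equal to 1: 1 + r = 11/7.1 = 1.5493.
So the minimum matching rate is r = 1.5493 − 1 = 0.549.

0.549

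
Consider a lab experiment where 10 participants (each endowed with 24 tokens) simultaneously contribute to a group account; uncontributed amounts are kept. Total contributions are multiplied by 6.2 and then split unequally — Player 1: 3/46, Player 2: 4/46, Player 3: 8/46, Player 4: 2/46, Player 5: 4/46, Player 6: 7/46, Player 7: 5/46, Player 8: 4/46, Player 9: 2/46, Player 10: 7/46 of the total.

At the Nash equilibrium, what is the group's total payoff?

364.80 tokens

Each unit j contributes comes back to j as 6.2 × (j's share), so j prefers to contribute only if that share exceeds 1/6.2 = 0.1613; otherwise keeping the unit dominates.
Only Player 3 (8/46) clears that bar, contributing 24; the remaining 9 contribute 0. Total contributed: 24.
The group account pays out 6.2 × 24 = 148.80 in total (split across the unequal shares, but the aggregate is all that matters for the group sum).
The 9 free-riders keep 24 each, adding 216. Group total = 216 + 148.80 = 364.80.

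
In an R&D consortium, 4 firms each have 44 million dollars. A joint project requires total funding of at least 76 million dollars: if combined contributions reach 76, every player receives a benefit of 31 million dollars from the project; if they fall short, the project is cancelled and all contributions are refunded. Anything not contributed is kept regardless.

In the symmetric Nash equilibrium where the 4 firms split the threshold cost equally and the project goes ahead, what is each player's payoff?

Equal share of the threshold: 76/4 = 19.
At this profile no one gains by cutting their contribution: any cut drops the total below 76, the project is cancelled, contributions are refunded, and the deviator ends with 44, which is less than 44 − 19 + 31 = 56. Contributing more than 19 just wastes the excess. So contributing exactly 19 is a best response.
Each player's payoff: 44 − 19 + 31 = 56.

56 million dollars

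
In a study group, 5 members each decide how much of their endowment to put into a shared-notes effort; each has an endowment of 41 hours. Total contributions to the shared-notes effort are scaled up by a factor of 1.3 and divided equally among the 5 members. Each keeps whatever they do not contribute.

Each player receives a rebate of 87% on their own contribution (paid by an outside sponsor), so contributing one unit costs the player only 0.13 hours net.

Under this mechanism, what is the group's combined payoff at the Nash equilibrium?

444.85 hours

With the mechanism, a contributed unit returns (1.3/5) / 0.13 = 2.0000 per unit of net cost to the contributor — now above 1 — so contributing fully is weakly dominant for every player.
So the Nash equilibrium is full contribution by all 5; the group earns 5 × (41 × 0.87 + 1.3 × 41) = 444.85.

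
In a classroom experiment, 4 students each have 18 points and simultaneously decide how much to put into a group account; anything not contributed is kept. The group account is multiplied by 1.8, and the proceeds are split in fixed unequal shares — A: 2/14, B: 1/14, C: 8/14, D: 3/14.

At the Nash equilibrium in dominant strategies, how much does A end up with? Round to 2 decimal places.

Each unit j contributes comes back to j as 1.8 × (j's share), so j prefers to contribute only if that share exceeds 1/1.8 = 0.5556; otherwise keeping the unit dominates.
Only C (8/14) clears that bar, contributing 18; the remaining 3 contribute 0. Total contributed: 18.
A keeps 18 and receives 1.8 × 18 × 2/14 = 4.63 from the group account, for a payoff of 22.63.

22.63 points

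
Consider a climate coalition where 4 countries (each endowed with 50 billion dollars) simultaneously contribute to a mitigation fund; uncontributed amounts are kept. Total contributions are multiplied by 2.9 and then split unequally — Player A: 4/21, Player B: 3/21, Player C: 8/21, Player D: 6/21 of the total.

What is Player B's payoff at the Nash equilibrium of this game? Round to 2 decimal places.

70.71 billion dollars

Player j's private return per contributed unit is 2.9 × (j's share). Contributing is weakly dominant for j when that share is at least 1/2.9 = 0.3448, and contributing 0 is dominant otherwise.
The only share above 0.3448 is Player C's 8/21, contributing 50; the remaining 3 contribute 0. Total contributed: 50.
Player B keeps 50 and receives 2.9 × 50 × 3/21 = 20.71 from the mitigation fund, for a payoff of 70.71.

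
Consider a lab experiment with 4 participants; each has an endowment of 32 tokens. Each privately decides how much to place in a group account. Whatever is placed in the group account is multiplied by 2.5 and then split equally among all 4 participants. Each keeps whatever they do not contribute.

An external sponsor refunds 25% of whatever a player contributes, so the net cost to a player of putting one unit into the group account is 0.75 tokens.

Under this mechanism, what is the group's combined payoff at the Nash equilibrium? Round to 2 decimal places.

128.00 tokens

With the mechanism, a contributed unit returns (2.5/4) / 0.75 = 0.8333 per unit of net cost — still below 1 — so contributing 0 remains dominant for every player.
At the Nash equilibrium no one contributes; group total payoff = 4 × 32 = 128.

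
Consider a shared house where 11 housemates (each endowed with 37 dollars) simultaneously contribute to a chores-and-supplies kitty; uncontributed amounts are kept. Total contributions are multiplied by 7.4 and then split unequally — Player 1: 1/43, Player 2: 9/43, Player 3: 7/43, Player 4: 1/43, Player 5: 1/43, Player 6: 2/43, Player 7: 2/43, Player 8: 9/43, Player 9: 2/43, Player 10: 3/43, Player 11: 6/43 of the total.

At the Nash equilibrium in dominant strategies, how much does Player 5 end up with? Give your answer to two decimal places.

Each unit j contributes comes back to j as 7.4 × (j's share), so j prefers to contribute only if that share exceeds 1/7.4 = 0.1351; otherwise keeping the unit dominates.
Player 2, Player 3, Player 8 and Player 11 clear that bar, contributing 37 each; the remaining 7 contribute 0. Total contributed: 148.
Player 5 keeps 37 and receives 7.4 × 148 × 1/43 = 25.47 from the chores-and-supplies kitty, for a payoff of 62.47.

62.47 dollars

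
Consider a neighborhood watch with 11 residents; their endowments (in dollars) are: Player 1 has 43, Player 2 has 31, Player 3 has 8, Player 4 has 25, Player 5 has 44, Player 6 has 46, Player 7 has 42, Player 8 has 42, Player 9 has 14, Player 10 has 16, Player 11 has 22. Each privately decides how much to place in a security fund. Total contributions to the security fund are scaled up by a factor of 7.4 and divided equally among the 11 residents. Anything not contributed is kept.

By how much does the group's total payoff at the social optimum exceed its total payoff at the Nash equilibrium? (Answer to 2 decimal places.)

The private return per contributed unit is 7.4/11 = 0.6727 < 1 for every player regardless of endowment, so the Nash equilibrium is zero contribution and the group total is Σ E_j = 43 + 31 + 8 + 25 + 44 + 46 + 42 + 42 + 14 + 16 + 22 = 333.
Each contributed unit returns 7.400 to the group, so the social optimum is full contribution by everyone: group total = 7.400 × 333 = 2464.20.
Efficiency loss = (7.400 − 1) × 333 = 2131.20.

2131.20 dollars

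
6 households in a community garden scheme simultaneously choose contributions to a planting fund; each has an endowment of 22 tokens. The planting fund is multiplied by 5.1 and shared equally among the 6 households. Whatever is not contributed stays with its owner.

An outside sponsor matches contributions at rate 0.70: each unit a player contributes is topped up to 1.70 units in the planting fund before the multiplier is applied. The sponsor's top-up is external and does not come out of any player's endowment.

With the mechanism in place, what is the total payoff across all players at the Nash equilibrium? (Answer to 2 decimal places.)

1144.44 tokens

The effective private return per unit is now 5.1 × 1.70 / 6 = 1.4450 > 1, so every player's dominant strategy flips to full contribution.
At the Nash equilibrium everyone contributes 22. Group total payoff = 5.1 × 1.70 × 132 = 1144.44.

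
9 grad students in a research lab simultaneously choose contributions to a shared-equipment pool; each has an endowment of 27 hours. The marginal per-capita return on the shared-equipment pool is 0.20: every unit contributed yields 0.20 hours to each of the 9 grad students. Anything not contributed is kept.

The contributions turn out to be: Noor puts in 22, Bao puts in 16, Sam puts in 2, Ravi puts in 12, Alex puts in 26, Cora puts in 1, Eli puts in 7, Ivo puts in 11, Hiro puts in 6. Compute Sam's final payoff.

45.60 hours

Total contributed: 22 + 16 + 2 + 12 + 26 + 1 + 7 + 11 + 6 = 103.
Each receives 0.20 × 103 = 20.60 from the shared-equipment pool.
Sam keeps 27 − 2 = 25, so Sam's payoff is 25 + 20.60 = 45.60.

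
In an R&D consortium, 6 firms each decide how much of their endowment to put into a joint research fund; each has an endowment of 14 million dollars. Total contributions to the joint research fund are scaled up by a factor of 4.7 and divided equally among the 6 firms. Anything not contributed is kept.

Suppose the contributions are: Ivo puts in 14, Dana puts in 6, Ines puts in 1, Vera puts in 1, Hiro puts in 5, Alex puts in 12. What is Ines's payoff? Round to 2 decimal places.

43.55 million dollars

Total contributed: 14 + 6 + 1 + 1 + 5 + 12 = 39.
Each receives 4.7 × 39 / 6 = 30.55 from the joint research fund.
Ines keeps 14 − 1 = 13, so Ines's payoff is 13 + 30.55 = 43.55.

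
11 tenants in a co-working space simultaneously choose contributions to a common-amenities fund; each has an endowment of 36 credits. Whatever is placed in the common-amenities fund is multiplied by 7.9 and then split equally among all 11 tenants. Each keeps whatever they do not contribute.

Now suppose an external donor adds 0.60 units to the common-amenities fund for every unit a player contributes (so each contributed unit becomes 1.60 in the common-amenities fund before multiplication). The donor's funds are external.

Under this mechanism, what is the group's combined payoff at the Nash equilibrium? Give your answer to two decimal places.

5005.44 credits

With the mechanism, a contributed unit returns 7.9 × 1.60 / 11 = 1.1491 per unit of net cost to the contributor — now above 1 — so contributing fully is weakly dominant for every player.
So the Nash equilibrium is full contribution by all 11; the group earns 7.9 × 1.60 × 396 = 5005.44.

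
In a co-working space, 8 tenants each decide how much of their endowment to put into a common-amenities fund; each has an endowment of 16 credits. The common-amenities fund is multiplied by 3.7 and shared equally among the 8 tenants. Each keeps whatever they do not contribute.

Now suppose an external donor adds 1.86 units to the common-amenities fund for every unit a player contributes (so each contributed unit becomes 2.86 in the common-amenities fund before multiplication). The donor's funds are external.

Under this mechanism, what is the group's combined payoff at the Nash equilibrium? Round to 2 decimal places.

1354.50 credits

With the mechanism, a contributed unit returns 3.7 × 2.86 / 8 = 1.3228 per unit of net cost to the contributor — now above 1 — so contributing fully is weakly dominant for every player.
At the Nash equilibrium everyone contributes 16. Group total payoff = 3.7 × 2.86 × 128 = 1354.50.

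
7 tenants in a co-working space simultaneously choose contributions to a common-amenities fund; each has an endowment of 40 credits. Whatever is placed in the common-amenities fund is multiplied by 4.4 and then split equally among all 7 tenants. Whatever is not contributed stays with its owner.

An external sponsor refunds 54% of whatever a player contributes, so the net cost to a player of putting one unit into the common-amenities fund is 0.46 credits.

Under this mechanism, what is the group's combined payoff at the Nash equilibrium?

1383.20 credits

The effective private return per unit is now (4.4/7) / 0.46 = 1.3665 > 1, so every player's dominant strategy flips to full contribution.
At the Nash equilibrium everyone contributes 40. Group total payoff = 7 × (40 × 0.54 + 4.4 × 40) = 1383.20.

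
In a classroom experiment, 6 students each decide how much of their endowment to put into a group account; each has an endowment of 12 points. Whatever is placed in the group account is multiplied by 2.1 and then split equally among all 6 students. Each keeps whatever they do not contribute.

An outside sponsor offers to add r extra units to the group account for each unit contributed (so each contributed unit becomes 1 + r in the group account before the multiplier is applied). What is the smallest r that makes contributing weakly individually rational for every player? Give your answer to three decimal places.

1.857

With matching at rate r, one contributed unit becomes (1 + r) in the group account and returns 2.1 × (1 + r) / 6 to the contributor.
Setting this equal to 1: 1 + r = 6/2.1 = 2.8571.
So the minimum matching rate is r = 2.8571 − 1 = 1.857.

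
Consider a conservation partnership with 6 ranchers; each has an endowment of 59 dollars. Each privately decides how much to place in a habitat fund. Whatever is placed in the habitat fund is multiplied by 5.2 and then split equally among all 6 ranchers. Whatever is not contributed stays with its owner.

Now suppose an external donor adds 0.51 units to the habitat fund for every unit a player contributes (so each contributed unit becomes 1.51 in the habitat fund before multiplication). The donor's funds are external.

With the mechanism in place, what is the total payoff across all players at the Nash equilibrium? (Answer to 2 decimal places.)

The effective private return per unit is now 5.2 × 1.51 / 6 = 1.3087 > 1, so every player's dominant strategy flips to full contribution.
At the Nash equilibrium everyone contributes 59. Group total payoff = 5.2 × 1.51 × 354 = 2779.61.

2779.61 dollars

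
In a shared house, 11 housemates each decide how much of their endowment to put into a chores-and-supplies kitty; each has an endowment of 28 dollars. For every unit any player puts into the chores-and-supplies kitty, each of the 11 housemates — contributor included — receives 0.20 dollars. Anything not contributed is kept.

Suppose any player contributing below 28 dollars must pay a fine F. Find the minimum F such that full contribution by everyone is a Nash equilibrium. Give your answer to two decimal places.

22.40 dollars

Given the others contribute fully, the best deviation is to contribute 0 (any partial contribution still incurs the fine and gives up units whose private return 0.20 is below 1).
Deviating from 28 to 0 saves 28 dollars but forfeits the deviator's share of the drop in the chores-and-supplies kitty: 0.20 × 28 = 5.60.
So the deviation gain is 28 − 5.60 = 22.40, and the fine must be at least 22.40 dollars to wipe it out.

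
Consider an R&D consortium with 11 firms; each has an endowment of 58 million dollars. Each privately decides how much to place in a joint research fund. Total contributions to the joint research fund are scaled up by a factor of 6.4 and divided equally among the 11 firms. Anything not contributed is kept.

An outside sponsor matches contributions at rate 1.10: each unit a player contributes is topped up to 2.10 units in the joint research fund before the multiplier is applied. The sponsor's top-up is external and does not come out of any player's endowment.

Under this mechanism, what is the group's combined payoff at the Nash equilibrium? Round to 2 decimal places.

8574.72 million dollars

Under the mechanism each unit contributed yields 6.4 × 2.10 / 11 = 1.2218 back to its contributor per unit of net cost, which exceeds 1, making full contribution the dominant choice for everyone.
So the Nash equilibrium is full contribution by all 11; the group earns 6.4 × 2.10 × 638 = 8574.72.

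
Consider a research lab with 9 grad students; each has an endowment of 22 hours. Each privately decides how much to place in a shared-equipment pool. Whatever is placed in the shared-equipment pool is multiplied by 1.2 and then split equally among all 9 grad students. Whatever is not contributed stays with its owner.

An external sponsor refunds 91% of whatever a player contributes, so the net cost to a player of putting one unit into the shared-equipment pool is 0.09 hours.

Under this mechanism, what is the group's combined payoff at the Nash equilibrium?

417.78 hours

The effective private return per unit is now (1.2/9) / 0.09 = 1.4815 > 1, so every player's dominant strategy flips to full contribution.
At the Nash equilibrium everyone contributes 22. Group total payoff = 9 × (22 × 0.91 + 1.2 × 22) = 417.78.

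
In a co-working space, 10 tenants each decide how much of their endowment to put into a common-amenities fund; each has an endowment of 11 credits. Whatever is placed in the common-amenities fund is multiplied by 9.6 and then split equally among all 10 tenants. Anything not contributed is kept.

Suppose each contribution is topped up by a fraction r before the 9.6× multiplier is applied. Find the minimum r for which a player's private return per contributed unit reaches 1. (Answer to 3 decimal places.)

0.042

With matching at rate r, one contributed unit becomes (1 + r) in the common-amenities fund and returns 9.6 × (1 + r) / 10 to the contributor.
Setting this equal to 1: 1 + r = 10/9.6 = 1.0417.
So the minimum matching rate is r = 1.0417 − 1 = 0.042.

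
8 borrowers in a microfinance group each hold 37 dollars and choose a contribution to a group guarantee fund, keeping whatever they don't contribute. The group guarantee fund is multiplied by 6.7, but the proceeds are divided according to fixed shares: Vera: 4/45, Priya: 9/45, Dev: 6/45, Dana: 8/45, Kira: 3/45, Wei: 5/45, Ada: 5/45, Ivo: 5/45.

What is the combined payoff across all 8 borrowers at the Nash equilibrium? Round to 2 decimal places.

717.80 dollars

Each unit j contributes comes back to j as 6.7 × (j's share), so j prefers to contribute only if that share exceeds 1/6.7 = 0.1493; otherwise keeping the unit dominates.
The shares above 0.1493 belong to Priya and Dana, contributing 37 each; the remaining 6 contribute 0. Total contributed: 74.
The group guarantee fund pays out 6.7 × 74 = 495.80 in total (split across the unequal shares, but the aggregate is all that matters for the group sum).
The 6 free-riders keep 37 each, adding 222. Group total = 222 + 495.80 = 717.80.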